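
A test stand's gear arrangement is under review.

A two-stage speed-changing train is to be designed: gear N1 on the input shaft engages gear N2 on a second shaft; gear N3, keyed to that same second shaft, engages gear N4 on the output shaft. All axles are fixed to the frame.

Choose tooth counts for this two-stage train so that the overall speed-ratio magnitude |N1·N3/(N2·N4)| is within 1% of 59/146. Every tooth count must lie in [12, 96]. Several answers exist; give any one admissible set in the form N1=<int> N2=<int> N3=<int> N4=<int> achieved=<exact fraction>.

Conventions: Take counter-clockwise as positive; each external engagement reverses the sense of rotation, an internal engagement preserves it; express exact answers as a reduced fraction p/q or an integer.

N1=12 N2=24 N3=59 N4=73 achieved=59/146

design class (target 59/146): fixed-axis compound train
target = 59/146 in lowest terms: an exact hit needs N1·N3 = k·59 and N2·N4 = k·146 for one integer k, every count in [12, 96]; additionally prefer no 1:1 stage (N1 ≠ N2, N3 ≠ N4)
k = 1…11: no 1:1-free in-range split of k·59 and k·146 into factor pairs; take k = 12
k = 12: N1·N3 = 708 = 12·59, N2·N4 = 1752 = 24·73
achieved = 12·59/(24·73) = 59/146; |achieved − target| = 0 ≤ 59/14600 ✓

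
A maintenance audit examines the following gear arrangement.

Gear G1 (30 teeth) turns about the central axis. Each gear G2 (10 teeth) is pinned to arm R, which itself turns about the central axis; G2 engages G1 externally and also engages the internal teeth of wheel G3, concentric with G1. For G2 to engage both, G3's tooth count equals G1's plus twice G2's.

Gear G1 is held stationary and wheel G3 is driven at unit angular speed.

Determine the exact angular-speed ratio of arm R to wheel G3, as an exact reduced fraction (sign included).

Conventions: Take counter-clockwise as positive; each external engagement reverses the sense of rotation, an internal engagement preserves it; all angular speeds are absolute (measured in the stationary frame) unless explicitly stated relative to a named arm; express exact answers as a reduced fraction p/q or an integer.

planetary set (30T centre, 10T on arm, 50T internal) — Willis relation
ring teeth: 30 + 2·10 = 50
30(ω_sun−ω_arm) = −50(ω_ring−ω_arm),  ω_sun = 0, ω_ring = 1
30(0−ω_arm) = −50(1−ω_arm)  ⇒  80·ω_arm = 50  ⇒  ω_arm = 5/8
ω_out/ω_in = 5/8

5/8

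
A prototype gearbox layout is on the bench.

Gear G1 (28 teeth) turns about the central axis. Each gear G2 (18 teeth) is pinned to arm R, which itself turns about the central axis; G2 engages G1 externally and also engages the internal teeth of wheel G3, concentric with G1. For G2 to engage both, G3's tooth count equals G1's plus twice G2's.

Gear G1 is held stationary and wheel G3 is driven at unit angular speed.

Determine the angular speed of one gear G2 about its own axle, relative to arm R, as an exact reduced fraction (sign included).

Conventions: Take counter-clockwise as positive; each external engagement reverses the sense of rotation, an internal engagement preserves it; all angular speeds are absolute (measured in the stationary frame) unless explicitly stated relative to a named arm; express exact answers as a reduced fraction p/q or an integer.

224/207

class = planetary set [G3 = 28+2·18 = 64; Willis about the carrier]
ring teeth: 28 + 2·18 = 64
28(ω_sun−ω_arm) = −64(ω_ring−ω_arm),  ω_sun = 0, ω_ring = 1
28(0−ω_arm) = −64(1−ω_arm)  ⇒  92·ω_arm = 64  ⇒  ω_arm = 16/23
sun–planet mesh: 28·(0−16/23) = −18·(ω_p−ω_arm)  ⇒  ω_p−ω_arm = 224/207
exact speed ratio = 224/207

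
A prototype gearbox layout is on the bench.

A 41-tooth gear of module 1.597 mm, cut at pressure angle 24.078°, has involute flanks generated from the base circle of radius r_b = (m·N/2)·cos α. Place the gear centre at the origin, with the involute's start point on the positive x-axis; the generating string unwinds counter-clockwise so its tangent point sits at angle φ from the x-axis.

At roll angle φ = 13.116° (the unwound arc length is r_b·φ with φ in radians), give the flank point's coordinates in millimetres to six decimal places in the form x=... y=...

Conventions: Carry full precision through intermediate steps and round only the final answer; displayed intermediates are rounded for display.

class = single-mesh tooth geometry [base-circle involute, m = 1.597, 41T]
pitch radius r_p = m·N/2 = 1.597·41/2 = 32.738500
base radius r_b = r_p·cos α = 32.738500·cos 24.078° = 29.889953
roll angle φ = 13.116° = 0.22891738 rad
x = r_b·(cos φ + φ·sin φ) = 30.662886
y = r_b·(sin φ − φ·cos φ) = 0.118895

x=30.662886 y=0.118895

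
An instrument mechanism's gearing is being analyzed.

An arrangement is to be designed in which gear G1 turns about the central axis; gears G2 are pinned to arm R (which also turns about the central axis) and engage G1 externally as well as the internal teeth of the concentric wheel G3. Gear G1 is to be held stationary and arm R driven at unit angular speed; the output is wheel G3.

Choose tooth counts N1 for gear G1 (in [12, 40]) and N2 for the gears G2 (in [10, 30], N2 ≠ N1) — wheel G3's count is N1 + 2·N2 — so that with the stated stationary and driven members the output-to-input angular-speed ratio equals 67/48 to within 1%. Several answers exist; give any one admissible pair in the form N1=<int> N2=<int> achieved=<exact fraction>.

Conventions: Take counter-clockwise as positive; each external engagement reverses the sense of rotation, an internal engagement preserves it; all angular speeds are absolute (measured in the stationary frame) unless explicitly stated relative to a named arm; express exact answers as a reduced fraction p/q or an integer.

N1=38 N2=29 achieved=67/48

topology: planetary set — design target 67/48, arm = carrier (Willis)
Willis with ω_sun = 0: ω_ring/ω_arm = (N1+N3)/N3; set equal to 67/48  ⇒  N3/N1 = 1/(67/48 − 1) = 48/19
N3 = N1 + 2·N2  ⇒  N2/N1 = (N3/N1 − 1)/2 = (48/19 − 1)/2 = 29/38
smallest multiple with N1 ≥ 12 and N2 ≥ 10: k = 1  ⇒  N1 = 1·38 = 38, N2 = 1·29 = 29 (N1 ≤ 40, N2 ≤ 30, N2 ≠ N1 ✓), N3 = 38 + 2·29 = 96
check: (N1+N3)/N3 with N1 = 38, N3 = 96 gives 67/48; |achieved − target| = 0 ≤ 67/4800 ✓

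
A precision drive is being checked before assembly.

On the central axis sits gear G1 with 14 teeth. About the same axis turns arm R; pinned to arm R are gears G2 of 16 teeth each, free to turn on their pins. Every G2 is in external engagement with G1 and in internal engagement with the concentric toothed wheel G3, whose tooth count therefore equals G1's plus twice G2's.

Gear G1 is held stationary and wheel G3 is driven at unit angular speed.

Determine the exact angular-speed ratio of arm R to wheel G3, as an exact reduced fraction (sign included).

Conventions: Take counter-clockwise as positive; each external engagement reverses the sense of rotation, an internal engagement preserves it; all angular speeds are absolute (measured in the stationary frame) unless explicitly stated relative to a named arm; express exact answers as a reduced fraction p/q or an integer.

23/30

class = planetary set [G3 = 14+2·16 = 46; Willis about the carrier]
ring teeth: 14 + 2·16 = 46
14(ω_sun−ω_arm) = −46(ω_ring−ω_arm),  ω_sun = 0, ω_ring = 1
14(0−ω_arm) = −46(1−ω_arm)  ⇒  60·ω_arm = 46  ⇒  ω_arm = 23/30
ω_out/ω_in = 23/30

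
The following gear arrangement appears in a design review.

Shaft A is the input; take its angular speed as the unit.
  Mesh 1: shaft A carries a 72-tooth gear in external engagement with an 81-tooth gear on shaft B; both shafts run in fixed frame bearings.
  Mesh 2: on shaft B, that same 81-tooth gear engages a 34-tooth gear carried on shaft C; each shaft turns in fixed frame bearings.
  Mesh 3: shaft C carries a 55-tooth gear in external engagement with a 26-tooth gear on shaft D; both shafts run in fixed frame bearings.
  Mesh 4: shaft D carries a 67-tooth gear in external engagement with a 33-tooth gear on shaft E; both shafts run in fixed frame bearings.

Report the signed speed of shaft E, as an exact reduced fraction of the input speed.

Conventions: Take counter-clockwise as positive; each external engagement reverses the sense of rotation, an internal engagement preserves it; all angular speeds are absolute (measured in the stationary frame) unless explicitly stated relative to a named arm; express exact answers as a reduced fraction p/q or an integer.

2010/221

4-mesh fixed-axis compound train (all bearings frame-fixed)
mesh 1 [72T→81T]: |ω|/ω_in = 1×72/81 = 8/9, sense flips to −
mesh 2 [81T→34T]: |ω|/ω_in = (8/9)×81/34 = 36/17, sense flips to +
mesh 3 [55T→26T]: |ω|/ω_in = (36/17)×55/26 = 990/221, sense flips to −
mesh 4 [67T→33T]: |ω|/ω_in = (990/221)×67/33 = 2010/221, sense flips to +
signed output speed (× input speed) = 2010/221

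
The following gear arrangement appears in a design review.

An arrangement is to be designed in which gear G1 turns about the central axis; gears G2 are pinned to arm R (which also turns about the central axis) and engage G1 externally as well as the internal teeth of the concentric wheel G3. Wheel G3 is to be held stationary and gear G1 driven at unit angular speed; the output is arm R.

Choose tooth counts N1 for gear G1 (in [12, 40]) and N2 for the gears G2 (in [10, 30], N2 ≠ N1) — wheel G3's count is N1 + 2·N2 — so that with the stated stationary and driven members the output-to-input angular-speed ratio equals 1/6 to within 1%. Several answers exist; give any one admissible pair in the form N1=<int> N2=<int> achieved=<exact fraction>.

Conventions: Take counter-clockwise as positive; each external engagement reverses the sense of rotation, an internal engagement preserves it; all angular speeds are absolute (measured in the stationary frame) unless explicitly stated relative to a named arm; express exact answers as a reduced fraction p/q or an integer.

N1=12 N2=24 achieved=1/6

design class (target 1/6): planetary set
Willis with ω_ring = 0: ω_arm/ω_sun = N1/(N1+N3); set equal to 1/6  ⇒  N3/N1 = 1/(1/6) − 1 = 5
N3 = N1 + 2·N2  ⇒  N2/N1 = (N3/N1 − 1)/2 = (5 − 1)/2 = 2
smallest multiple with N1 ≥ 12 and N2 ≥ 10: k = 12  ⇒  N1 = 12·1 = 12, N2 = 12·2 = 24 (N1 ≤ 40, N2 ≤ 30, N2 ≠ N1 ✓), N3 = 12 + 2·24 = 60
check: N1/(N1+N3) with N1 = 12, N3 = 60 gives 1/6; |achieved − target| = 0 ≤ 1/600 ✓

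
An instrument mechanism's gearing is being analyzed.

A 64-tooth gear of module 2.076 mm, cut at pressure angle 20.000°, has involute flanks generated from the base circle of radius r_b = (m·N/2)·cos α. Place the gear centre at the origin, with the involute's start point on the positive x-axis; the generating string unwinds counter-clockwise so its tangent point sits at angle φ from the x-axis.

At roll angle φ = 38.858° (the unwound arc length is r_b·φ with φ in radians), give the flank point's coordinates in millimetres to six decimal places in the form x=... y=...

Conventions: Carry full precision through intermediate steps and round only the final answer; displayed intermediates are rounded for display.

recognized (one wheel, involute flank): single-mesh tooth geometry, m = 2.076, N = 64
pitch radius r_p = m·N/2 = 2.076·64/2 = 66.432000
base radius r_b = r_p·cos α = 66.432000·cos 20.000° = 62.425660
roll angle φ = 38.858° = 0.67820004 rad
x = r_b·(cos φ + φ·sin φ) = 75.173031
y = r_b·(sin φ − φ·cos φ) = 6.197359

x=75.173031 y=6.197359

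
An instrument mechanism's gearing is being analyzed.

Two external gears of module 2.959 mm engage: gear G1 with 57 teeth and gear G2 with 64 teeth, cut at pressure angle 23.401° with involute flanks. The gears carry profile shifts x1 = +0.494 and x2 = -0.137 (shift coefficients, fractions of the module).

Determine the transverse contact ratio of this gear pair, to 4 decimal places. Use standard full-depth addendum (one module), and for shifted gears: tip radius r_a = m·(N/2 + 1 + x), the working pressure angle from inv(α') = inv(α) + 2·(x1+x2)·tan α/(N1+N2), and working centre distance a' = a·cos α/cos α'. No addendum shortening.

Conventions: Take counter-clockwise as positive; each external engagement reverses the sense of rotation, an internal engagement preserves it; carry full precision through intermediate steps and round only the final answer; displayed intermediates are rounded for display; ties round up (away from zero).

1.5704

class = single-mesh tooth geometry [involute pair 57T × 64T, m = 2.959]
base radii: r_b1 = 77.395040, r_b2 = 86.899694
tip radii: r_a1 = 88.752246, r_a2 = 97.241617
inv(α') = inv(23.401°) + 2·(+0.494-0.137)·tan α/(57+64) = 0.02688850  ⇒  α' = 24.15462°
a' = a·cos α / cos α' = 179.0195·cos 23.401°/cos 24.15462° = 180.059972
action lengths: √(r_a1²−r_b1²) = 43.439257, √(r_a2²−r_b2²) = 43.639149
base pitch p_b = π·m·cos α = 8.531357
CR = (43.439257 + 43.639149 − 180.059972·sin 24.15462°)/8.531357 = 1.570416
contact ratio ≈ 1.5704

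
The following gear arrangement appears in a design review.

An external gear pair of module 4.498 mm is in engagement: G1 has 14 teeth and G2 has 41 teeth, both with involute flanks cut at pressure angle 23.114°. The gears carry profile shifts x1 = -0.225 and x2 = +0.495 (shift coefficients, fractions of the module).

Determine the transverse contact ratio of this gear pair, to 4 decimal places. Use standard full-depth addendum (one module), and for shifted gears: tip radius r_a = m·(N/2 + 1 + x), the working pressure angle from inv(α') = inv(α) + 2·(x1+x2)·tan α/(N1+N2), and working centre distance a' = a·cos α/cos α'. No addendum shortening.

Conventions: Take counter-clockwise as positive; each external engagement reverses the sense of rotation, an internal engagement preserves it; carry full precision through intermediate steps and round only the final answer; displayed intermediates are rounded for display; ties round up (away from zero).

recognized (one external pair, fixed centres): single-mesh tooth geometry, m = 4.498, N1 = 14, N2 = 41
base radii: r_b1 = 28.958480, r_b2 = 84.806978
tip radii: r_a1 = 34.971950, r_a2 = 98.933510
inv(α') = inv(23.114°) + 2·(-0.225+0.495)·tan α/(14+41) = 0.02760022  ⇒  α' = 24.35548°
a' = a·cos α / cos α' = 123.6950·cos 23.114°/cos 24.35548° = 124.879156
action lengths: √(r_a1²−r_b1²) = 19.607236, √(r_a2²−r_b2²) = 50.947187
base pitch p_b = π·m·cos α = 12.996536
CR = (19.607236 + 50.947187 − 124.879156·sin 24.35548°)/12.996536 = 1.466135
contact ratio ≈ 1.4661

1.4661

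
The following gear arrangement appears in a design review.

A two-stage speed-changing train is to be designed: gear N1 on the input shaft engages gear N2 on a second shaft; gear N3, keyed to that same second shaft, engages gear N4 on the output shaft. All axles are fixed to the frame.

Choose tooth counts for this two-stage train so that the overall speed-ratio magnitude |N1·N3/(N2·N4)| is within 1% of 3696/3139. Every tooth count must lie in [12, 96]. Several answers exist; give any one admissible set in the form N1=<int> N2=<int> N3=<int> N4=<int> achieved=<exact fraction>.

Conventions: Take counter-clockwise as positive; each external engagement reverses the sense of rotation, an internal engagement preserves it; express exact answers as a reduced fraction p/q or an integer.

N1=42 N2=43 N3=88 N4=73 achieved=3696/3139

2-stage fixed-axis compound train for ratio 3696/3139
target = 3696/3139 in lowest terms: an exact hit needs N1·N3 = k·3696 and N2·N4 = k·3139 for one integer k, every count in [12, 96]; additionally prefer no 1:1 stage (N1 ≠ N2, N3 ≠ N4)
k = 1: N1·N3 = 3696 = 42·88, N2·N4 = 3139 = 43·73
achieved = 42·88/(43·73) = 3696/3139; |achieved − target| = 0 ≤ 924/78475 ✓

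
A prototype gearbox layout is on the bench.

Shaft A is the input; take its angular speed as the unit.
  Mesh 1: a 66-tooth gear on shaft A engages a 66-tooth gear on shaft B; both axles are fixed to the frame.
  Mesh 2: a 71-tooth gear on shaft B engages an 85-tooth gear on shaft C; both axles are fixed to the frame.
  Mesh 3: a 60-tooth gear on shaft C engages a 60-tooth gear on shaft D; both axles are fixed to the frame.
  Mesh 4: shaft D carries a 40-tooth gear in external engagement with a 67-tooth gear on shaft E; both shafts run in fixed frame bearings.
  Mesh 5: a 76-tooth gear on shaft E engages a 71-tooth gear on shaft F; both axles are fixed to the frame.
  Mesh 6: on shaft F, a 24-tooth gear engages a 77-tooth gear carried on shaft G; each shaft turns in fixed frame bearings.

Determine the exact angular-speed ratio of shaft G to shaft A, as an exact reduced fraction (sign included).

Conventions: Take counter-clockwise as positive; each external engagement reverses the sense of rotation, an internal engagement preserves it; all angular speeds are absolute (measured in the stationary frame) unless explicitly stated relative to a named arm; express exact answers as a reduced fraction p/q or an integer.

class = fixed-axis compound train [6 meshes; 6 ratios multiply, 6 sense flips]
mesh 1 [66T→66T]: running ratio 1, sense −
mesh 2 [71T→85T]: running ratio 71/85, sense +
mesh 3 [60T→60T]: running ratio 71/85, sense −
mesh 4 [40T→67T]: running ratio 568/1139, sense +
mesh 5 [76T→71T]: running ratio 608/1139, sense −
mesh 6 [24T→77T]: running ratio 14592/87703, sense +
ω_out/ω_in = 14592/87703

14592/87703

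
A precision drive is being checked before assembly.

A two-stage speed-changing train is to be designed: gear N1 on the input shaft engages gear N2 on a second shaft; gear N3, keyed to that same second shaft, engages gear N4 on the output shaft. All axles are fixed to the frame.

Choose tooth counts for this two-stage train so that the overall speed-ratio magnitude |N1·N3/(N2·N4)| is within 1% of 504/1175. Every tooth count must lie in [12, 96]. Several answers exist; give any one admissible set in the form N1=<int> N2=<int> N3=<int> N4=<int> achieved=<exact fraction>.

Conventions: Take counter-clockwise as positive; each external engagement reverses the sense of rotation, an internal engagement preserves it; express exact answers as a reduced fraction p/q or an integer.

N1=12 N2=25 N3=42 N4=47 achieved=504/1175

class = fixed-axis compound train [2-stage, 504/1175 wanted]
target = 504/1175 in lowest terms: an exact hit needs N1·N3 = k·504 and N2·N4 = k·1175 for one integer k, every count in [12, 96]; additionally prefer no 1:1 stage (N1 ≠ N2, N3 ≠ N4)
k = 1: N1·N3 = 504 = 12·42, N2·N4 = 1175 = 25·47
achieved = 12·42/(25·47) = 504/1175; |achieved − target| = 0 ≤ 126/29375 ✓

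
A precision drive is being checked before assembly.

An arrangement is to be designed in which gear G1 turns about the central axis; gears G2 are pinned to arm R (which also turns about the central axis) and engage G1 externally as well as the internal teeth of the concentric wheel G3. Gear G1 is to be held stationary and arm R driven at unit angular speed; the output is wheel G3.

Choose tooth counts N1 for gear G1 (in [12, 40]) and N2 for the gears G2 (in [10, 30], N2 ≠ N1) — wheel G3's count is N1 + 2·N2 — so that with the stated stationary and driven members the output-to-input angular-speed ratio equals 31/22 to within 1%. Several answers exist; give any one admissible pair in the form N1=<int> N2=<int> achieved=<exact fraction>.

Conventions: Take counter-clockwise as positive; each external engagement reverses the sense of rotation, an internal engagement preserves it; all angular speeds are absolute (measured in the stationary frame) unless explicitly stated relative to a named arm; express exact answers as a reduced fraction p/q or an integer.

topology: planetary set — design target 31/22, arm = carrier (Willis)
Willis with ω_sun = 0: ω_ring/ω_arm = (N1+N3)/N3; set equal to 31/22  ⇒  N3/N1 = 1/(31/22 − 1) = 22/9
N3 = N1 + 2·N2  ⇒  N2/N1 = (N3/N1 − 1)/2 = (22/9 − 1)/2 = 13/18
smallest multiple with N1 ≥ 12 and N2 ≥ 10: k = 1  ⇒  N1 = 1·18 = 18, N2 = 1·13 = 13 (N1 ≤ 40, N2 ≤ 30, N2 ≠ N1 ✓), N3 = 18 + 2·13 = 44
check: (N1+N3)/N3 with N1 = 18, N3 = 44 gives 31/22; |achieved − target| = 0 ≤ 31/2200 ✓

N1=18 N2=13 achieved=31/22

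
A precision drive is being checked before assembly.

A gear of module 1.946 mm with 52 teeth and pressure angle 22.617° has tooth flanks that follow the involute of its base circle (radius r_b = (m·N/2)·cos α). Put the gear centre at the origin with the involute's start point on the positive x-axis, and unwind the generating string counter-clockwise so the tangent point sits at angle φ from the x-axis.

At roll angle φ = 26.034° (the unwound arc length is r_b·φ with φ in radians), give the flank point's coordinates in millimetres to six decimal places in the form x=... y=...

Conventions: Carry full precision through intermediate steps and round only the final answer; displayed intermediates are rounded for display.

x=51.280319 y=1.430552

class = single-mesh tooth geometry [base-circle involute, m = 1.946, 52T]
pitch radius r_p = m·N/2 = 1.946·52/2 = 50.596000
base radius r_b = r_p·cos α = 50.596000·cos 22.617° = 46.704973
roll angle φ = 26.034° = 0.45437902 rad
x = r_b·(cos φ + φ·sin φ) = 51.280319
y = r_b·(sin φ − φ·cos φ) = 1.430552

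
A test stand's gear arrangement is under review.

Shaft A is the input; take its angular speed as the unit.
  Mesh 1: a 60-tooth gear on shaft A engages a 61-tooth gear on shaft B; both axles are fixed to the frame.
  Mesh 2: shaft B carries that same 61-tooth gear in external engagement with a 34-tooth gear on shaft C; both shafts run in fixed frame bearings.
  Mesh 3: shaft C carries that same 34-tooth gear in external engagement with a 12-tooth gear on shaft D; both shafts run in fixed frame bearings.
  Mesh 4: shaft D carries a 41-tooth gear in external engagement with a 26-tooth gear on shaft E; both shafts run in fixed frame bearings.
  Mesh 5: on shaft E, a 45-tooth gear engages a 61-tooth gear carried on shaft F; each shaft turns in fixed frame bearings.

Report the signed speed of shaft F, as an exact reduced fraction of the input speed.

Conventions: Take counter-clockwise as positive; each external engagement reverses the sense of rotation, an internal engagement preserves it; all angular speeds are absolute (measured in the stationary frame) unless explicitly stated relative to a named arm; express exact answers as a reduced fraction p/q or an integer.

-9225/1586

5-mesh fixed-axis compound train (all bearings frame-fixed)
mesh 1 [60T→61T]: |ω|/ω_in = 1×60/61 = 60/61, sense flips to −
mesh 2 [61T→34T]: |ω|/ω_in = (60/61)×61/34 = 30/17, sense flips to +
mesh 3 [34T→12T]: |ω|/ω_in = (30/17)×34/12 = 5, sense flips to −
mesh 4 [41T→26T]: |ω|/ω_in = 5×41/26 = 205/26, sense flips to +
mesh 5 [45T→61T]: |ω|/ω_in = (205/26)×45/61 = 9225/1586, sense flips to −
signed output speed (× input speed) = -9225/1586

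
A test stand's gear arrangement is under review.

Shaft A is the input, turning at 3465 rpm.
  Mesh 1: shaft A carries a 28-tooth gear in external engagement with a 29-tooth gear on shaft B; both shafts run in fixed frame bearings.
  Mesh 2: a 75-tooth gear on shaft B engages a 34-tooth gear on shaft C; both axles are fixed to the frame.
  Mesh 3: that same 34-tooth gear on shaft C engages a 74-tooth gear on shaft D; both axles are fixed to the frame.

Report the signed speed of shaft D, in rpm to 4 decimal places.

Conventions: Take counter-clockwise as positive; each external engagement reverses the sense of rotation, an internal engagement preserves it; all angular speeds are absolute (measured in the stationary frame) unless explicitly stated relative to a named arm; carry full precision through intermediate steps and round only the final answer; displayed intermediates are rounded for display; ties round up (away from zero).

-3390.7269 rpm

recognized (4 fixed axles, 3 meshes): fixed-axis compound train
mesh 1 [28T→29T]: ω = 3465.0000×28/29 = 3345.5172 rpm, sense flips to −
mesh 2 [75T→34T]: ω = 3345.5172×75/34 = 7379.8174 rpm, sense flips to +
mesh 3 [34T→74T]: ω = 7379.8174×34/74 = 3390.7269 rpm, sense flips to −
signed output speed = -3390.7269 rpm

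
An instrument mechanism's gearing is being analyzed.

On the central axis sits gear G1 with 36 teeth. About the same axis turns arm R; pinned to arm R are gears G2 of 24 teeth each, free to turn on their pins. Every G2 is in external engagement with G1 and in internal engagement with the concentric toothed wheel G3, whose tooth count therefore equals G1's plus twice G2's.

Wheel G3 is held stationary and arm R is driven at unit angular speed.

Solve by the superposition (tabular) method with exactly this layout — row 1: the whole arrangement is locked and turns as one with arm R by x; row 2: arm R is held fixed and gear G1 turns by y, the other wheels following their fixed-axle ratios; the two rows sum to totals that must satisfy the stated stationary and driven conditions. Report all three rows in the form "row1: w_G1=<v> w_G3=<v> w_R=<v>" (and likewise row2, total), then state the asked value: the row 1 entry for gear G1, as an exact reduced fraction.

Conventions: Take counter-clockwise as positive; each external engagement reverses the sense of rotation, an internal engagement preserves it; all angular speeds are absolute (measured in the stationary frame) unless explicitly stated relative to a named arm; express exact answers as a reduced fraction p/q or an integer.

planetary set (36T centre, 24T on arm, 84T internal) — Willis relation
row 1: whole set turns with the arm by x
row 2: sun turns y, ring = −(36/84)·y, arm 0
boundary: total ω_ring = x − (36/84)·y = 0 and total ω_arm = x = 1  ⇒  y = 7/3, x = 1
row 2 ring = −(36/84)·7/3 = -1
totals (row 1 + row 2): sun 1 + 7/3 = 10/3, ring 1 + (-1) = 0, arm 1 + 0 = 1
asked cell (row1, sun) = 1

row1: w_G1=1 w_G3=1 w_R=1
row2: w_G1=7/3 w_G3=-1 w_R=0
total: w_G1=10/3 w_G3=0 w_R=1
asked value: 1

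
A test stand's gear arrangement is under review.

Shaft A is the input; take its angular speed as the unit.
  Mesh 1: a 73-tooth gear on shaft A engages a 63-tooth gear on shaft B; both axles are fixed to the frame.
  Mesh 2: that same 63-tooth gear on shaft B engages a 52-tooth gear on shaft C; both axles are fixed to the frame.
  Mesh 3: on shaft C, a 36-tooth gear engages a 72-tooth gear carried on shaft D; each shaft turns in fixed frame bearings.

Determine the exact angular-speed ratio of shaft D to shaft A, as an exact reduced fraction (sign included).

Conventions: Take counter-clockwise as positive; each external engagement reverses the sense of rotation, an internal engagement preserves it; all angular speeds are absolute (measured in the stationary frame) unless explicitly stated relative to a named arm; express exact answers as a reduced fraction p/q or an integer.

class = fixed-axis compound train [3 meshes; 3 ratios multiply, 3 sense flips]
mesh 1 [73T→63T]: running ratio 73/63, sense −
mesh 2 [63T→52T]: running ratio 73/52, sense +
mesh 3 [36T→72T]: running ratio 73/104, sense −
ω_out/ω_in = -73/104

-73/104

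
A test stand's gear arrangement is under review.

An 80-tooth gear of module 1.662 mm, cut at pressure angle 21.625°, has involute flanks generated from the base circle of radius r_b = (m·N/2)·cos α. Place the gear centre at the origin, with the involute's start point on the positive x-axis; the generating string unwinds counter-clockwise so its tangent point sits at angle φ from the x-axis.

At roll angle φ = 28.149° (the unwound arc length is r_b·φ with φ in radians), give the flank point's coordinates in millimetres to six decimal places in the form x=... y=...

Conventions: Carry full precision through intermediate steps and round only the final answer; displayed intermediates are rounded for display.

x=68.815191 y=2.384379

topology: single-mesh involute geometry — m = 1.662, N = 80
pitch radius r_p = m·N/2 = 1.662·80/2 = 66.480000
base radius r_b = r_p·cos α = 66.480000·cos 21.625° = 61.800857
roll angle φ = 28.149° = 0.49129273 rad
x = r_b·(cos φ + φ·sin φ) = 68.815191
y = r_b·(sin φ − φ·cos φ) = 2.384379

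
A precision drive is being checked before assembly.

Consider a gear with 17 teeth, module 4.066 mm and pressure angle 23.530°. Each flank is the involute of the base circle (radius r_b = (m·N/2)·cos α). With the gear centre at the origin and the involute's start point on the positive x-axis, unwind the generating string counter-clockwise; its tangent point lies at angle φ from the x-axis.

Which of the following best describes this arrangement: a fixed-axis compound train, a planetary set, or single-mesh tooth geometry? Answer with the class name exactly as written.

single-mesh tooth geometry

class = single-mesh tooth geometry [base-circle involute, m = 4.066, 17T]
classification: single-mesh tooth geometry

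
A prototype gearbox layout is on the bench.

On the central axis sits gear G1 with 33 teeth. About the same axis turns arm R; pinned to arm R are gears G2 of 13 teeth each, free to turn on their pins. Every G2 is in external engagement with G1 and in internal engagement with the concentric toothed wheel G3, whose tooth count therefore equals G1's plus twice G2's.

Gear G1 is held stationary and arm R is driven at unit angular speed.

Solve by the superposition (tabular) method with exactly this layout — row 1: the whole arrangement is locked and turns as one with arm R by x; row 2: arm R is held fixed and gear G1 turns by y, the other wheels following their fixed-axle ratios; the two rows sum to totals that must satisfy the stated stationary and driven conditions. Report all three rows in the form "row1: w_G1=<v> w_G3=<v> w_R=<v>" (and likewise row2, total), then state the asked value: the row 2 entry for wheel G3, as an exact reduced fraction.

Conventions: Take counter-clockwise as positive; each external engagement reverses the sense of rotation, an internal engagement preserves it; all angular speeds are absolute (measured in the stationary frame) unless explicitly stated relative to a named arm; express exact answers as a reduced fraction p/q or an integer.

planetary set (33T centre, 13T on arm, 59T internal) — Willis relation
row 1: whole set turns with the arm by x
superposition row 2 [arm held]: sun y, ring −(33/59)·y, arm 0
boundary: total ω_sun = x + y = 0 and total ω_arm = x = 1  ⇒  y = -1, x = 1
row 2 ring = −(33/59)·(-1) = 33/59
totals (row 1 + row 2): sun 1 + (-1) = 0, ring 1 + 33/59 = 92/59, arm 1 + 0 = 1
asked cell (row2, ring) = 33/59

row1: w_G1=1 w_G3=1 w_R=1
row2: w_G1=-1 w_G3=33/59 w_R=0
total: w_G1=0 w_G3=92/59 w_R=1
asked value: 33/59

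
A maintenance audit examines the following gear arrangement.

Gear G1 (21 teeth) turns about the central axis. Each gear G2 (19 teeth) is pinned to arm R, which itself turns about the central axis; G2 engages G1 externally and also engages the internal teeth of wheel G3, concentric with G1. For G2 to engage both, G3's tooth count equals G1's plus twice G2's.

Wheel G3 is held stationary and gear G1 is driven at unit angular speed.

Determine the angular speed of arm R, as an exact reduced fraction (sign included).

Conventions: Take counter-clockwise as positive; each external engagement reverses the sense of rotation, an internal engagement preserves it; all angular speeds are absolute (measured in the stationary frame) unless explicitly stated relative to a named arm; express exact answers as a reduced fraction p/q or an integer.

21/80

class = planetary set [G3 = 21+2·19 = 59; Willis about the carrier]
ring teeth: 21 + 2·19 = 59
21(ω_sun−ω_arm) = −59(ω_ring−ω_arm),  ω_ring = 0, ω_sun = 1
21(1−ω_arm) = −59(0−ω_arm)  ⇒  80·ω_arm = 21  ⇒  ω_arm = 21/80
exact speed ratio = 21/80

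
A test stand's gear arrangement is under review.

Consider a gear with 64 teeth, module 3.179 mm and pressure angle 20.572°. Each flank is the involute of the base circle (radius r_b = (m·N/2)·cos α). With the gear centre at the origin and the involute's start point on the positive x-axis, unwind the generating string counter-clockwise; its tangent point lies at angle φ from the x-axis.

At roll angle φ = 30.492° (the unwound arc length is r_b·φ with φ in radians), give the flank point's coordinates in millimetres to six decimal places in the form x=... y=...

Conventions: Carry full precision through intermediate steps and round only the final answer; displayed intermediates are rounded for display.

single-mesh involute tooth geometry (64T wheel at module 3.179)
pitch radius r_p = m·N/2 = 3.179·64/2 = 101.728000
base radius r_b = r_p·cos α = 101.728000·cos 20.572° = 95.240944
roll angle φ = 30.492° = 0.53218580 rad
x = r_b·(cos φ + φ·sin φ) = 107.788053
y = r_b·(sin φ − φ·cos φ) = 4.650953

x=107.788053 y=4.650953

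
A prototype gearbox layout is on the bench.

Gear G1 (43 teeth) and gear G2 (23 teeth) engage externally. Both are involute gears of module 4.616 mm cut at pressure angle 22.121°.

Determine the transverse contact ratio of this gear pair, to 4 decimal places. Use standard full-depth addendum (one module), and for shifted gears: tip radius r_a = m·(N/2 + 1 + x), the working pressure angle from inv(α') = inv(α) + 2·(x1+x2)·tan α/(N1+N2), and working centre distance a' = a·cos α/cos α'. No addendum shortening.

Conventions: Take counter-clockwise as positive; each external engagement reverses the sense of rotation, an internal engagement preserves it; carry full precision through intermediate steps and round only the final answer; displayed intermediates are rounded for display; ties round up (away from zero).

recognized (one external pair, fixed centres): single-mesh tooth geometry, m = 4.616, N1 = 43, N2 = 23
base radii: r_b1 = 91.938716, r_b2 = 49.176523
tip radii: r_a1 = 103.860000, r_a2 = 57.700000
no profile shift: α' = α, a' = a
action lengths: √(r_a1²−r_b1²) = 48.313270, √(r_a2²−r_b2²) = 30.182108
base pitch p_b = π·m·cos α = 13.434139
CR = (48.313270 + 30.182108 − 152.328000·sin 22.12100°)/13.434139 = 1.573168
contact ratio ≈ 1.5732

1.5732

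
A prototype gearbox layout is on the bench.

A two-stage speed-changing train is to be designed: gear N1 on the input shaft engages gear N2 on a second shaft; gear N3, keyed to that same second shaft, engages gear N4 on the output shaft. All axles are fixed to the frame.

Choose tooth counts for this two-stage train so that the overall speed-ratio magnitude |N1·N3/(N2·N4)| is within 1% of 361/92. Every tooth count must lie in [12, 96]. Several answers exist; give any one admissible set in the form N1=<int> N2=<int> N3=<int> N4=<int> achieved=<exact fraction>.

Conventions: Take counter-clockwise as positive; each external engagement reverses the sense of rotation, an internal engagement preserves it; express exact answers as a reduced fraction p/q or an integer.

N1=19 N2=12 N3=57 N4=23 achieved=361/92

topology: fixed-axis compound train — 2 stages, target 361/92
target = 361/92 in lowest terms: an exact hit needs N1·N3 = k·361 and N2·N4 = k·92 for one integer k, every count in [12, 96]; additionally prefer no 1:1 stage (N1 ≠ N2, N3 ≠ N4)
k = 1…2: no 1:1-free in-range split of k·361 and k·92 into factor pairs; take k = 3
k = 3: N1·N3 = 1083 = 19·57, N2·N4 = 276 = 12·23
achieved = 19·57/(12·23) = 361/92; |achieved − target| = 0 ≤ 361/9200 ✓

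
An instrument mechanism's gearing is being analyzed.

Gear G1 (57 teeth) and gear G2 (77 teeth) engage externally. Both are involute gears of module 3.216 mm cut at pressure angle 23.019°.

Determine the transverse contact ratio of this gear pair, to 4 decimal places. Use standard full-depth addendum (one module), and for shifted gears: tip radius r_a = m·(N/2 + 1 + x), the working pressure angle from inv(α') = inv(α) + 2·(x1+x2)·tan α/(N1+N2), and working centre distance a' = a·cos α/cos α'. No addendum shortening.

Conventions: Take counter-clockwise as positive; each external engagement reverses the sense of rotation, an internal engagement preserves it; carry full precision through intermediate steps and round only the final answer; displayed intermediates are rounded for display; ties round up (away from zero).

single-mesh involute tooth geometry (57T engaging 77T at module 3.216)
base radii: r_b1 = 84.357912, r_b2 = 113.957180
tip radii: r_a1 = 94.872000, r_a2 = 127.032000
no profile shift: α' = α, a' = a
action lengths: √(r_a1²−r_b1²) = 43.410126, √(r_a2²−r_b2²) = 56.132791
base pitch p_b = π·m·cos α = 9.298884
CR = (43.410126 + 56.132791 − 215.472000·sin 23.01900°)/9.298884 = 1.643803
contact ratio ≈ 1.6438

1.6438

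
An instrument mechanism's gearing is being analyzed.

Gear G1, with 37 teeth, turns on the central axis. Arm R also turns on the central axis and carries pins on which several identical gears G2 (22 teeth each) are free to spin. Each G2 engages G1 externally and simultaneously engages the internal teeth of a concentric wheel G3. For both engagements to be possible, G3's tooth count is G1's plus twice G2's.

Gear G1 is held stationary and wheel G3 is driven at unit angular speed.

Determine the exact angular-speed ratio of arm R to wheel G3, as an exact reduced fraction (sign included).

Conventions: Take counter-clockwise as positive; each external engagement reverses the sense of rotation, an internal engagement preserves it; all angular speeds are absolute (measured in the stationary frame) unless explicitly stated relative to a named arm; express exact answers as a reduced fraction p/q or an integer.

planetary set (37T centre, 22T on arm, 81T internal) — Willis relation
ring teeth: 37 + 2·22 = 81
37(ω_sun−ω_arm) = −81(ω_ring−ω_arm),  ω_sun = 0, ω_ring = 1
37(0−ω_arm) = −81(1−ω_arm)  ⇒  118·ω_arm = 81  ⇒  ω_arm = 81/118
ω_out/ω_in = 81/118

81/118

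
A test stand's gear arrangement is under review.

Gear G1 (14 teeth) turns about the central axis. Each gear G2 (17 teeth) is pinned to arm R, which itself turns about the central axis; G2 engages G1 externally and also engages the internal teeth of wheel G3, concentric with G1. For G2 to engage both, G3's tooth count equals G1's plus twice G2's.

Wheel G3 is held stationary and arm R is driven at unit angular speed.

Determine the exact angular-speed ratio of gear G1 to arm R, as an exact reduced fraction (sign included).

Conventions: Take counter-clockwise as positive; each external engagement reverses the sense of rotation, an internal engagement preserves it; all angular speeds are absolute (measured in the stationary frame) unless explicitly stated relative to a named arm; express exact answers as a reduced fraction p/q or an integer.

topology: planetary set — G1 14T / G2 17T / G3 48T, arm = carrier (Willis)
ring teeth: 14 + 2·17 = 48
14(ω_sun−ω_arm) = −48(ω_ring−ω_arm),  ω_ring = 0, ω_arm = 1
ω_sun = 1 − (48/14)(0−1) = 31/7
ω_out/ω_in = 31/7

31/7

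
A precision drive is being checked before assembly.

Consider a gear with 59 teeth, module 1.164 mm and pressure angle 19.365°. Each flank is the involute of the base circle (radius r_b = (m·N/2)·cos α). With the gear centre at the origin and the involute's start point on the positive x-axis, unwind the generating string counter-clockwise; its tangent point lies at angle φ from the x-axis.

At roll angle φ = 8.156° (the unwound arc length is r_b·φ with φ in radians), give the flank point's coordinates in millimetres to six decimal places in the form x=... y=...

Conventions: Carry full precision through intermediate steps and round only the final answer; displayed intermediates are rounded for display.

x=32.721898 y=0.031085

topology: single-mesh involute geometry — m = 1.164, N = 59
pitch radius r_p = m·N/2 = 1.164·59/2 = 34.338000
base radius r_b = r_p·cos α = 34.338000·cos 19.365° = 32.395341
roll angle φ = 8.156° = 0.14234905 rad
x = r_b·(cos φ + φ·sin φ) = 32.721898
y = r_b·(sin φ − φ·cos φ) = 0.031085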